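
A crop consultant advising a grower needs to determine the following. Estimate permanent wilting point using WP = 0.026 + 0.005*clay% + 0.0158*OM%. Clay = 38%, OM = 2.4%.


WP = 0.026 + 0.005*38 + 0.0158*2.4
   = 0.026 + 0.1900 + 0.0379
   = 0.2539


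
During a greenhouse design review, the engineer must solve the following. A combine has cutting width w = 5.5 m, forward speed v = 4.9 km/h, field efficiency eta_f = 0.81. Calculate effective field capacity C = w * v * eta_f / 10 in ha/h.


C = w * v * eta_f / 10
  = 5.5 * 4.9 * 0.81 / 10
  = 21.83 / 10
  = 2.18 ha/h


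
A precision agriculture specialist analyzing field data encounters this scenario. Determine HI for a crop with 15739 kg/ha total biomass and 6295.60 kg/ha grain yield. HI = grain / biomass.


HI = grain_yield / biomass
   = 6295.60 / 15739
   = 0.40


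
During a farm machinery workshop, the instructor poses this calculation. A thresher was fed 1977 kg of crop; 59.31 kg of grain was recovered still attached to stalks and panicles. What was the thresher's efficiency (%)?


eta = (total - unthreshed) / total * 100
    = (1977 - 59.31) / 1977 * 100
    = 1917.69 / 1977 * 100
    = 97%


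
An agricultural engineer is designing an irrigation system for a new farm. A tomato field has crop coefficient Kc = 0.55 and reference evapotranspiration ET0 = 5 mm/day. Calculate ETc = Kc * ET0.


ETc = Kc * ET0
    = 0.55 * 5
    = 2.75 mm/day


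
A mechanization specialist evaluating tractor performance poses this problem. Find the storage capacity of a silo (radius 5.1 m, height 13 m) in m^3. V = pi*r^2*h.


V = pi * r^2 * h
  = pi * 5.1^2 * 13
  = pi * 26.01 * 13
  = 1062.27 m^3


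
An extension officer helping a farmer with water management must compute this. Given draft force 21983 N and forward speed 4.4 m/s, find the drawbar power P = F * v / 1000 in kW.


P = F * v / 1000
  = 21983 * 4.4 / 1000
  = 96725.20 / 1000
  = 96.73 kW


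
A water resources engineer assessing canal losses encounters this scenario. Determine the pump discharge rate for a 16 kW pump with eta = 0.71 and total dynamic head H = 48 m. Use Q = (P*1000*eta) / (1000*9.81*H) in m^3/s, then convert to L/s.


Q = (P * 1000 * eta) / (rho * g * H)
  = (16 * 1000 * 0.71) / (1000 * 9.81 * 48)
  = 11360 / 470880
  = 0.02413 m^3/s = 24.13 L/s


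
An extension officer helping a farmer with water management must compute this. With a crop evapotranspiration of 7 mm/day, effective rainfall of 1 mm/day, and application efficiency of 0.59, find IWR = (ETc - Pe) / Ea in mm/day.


IWR = (ETc - Pe) / Ea
    = (7 - 1) / 0.59
    = 6 / 0.59
    = 10.17 mm/day


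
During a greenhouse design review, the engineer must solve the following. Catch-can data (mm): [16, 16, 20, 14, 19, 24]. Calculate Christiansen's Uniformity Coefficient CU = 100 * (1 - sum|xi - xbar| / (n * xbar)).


xbar = 109 / 6 = 18.167
sum|xi - xbar| = 17
CU = 100 * (1 - 17 / (6 * 18.167))
   = 100 * (1 - 0.1560)
   = 84.40%


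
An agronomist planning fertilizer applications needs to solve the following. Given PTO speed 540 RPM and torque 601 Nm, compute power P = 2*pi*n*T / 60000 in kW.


P = 2*pi*n*T / 60000
  = 2*pi * 540 * 601 / 60000
  = 2039144.96 / 60000
  = 33.99 kW


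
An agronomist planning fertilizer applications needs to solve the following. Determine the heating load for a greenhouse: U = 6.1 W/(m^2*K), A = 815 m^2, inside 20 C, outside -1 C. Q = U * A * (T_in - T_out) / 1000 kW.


dT = 20 - (-1) = 21 K
Q = U * A * dT
  = 6.1 * 815 * 21
  = 104401.50 W = 104.40 kW


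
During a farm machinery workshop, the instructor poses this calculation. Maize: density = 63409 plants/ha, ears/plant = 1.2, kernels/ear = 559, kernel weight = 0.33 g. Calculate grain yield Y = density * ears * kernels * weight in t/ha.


Y = density * ears * kernels * kw
  = 63409 * 1.2 * 559 * 0.33 g/ha
  = 14036469.88 g/ha
  = 14036.47 kg/ha = 14.04 t/ha


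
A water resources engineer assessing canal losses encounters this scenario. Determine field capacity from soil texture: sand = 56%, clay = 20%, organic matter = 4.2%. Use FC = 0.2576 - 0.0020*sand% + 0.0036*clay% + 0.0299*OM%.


FC = 0.2576 - 0.0020*56 + 0.0036*20 + 0.0299*4.2
   = 0.2576 - 0.1120 + 0.0720 + 0.1256
   = 0.3432


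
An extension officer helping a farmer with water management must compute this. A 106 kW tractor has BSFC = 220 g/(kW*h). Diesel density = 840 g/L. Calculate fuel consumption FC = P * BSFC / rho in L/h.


FC = P * BSFC / rho_fuel
   = 106 * 220 / 840
   = 23320 / 840
   = 27.76 L/h


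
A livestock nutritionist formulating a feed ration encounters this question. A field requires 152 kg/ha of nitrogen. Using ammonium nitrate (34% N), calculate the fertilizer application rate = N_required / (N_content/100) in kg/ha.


Rate = N_required / (N_content / 100)
     = 152 / (34 / 100)
     = 152 / 0.34
     = 447.06 kg/ha


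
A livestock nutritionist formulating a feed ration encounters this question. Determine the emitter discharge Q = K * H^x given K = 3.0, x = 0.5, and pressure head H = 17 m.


Q = K * H^x
  = 3.0 * 17^0.5
  = 3.0 * 4.1231
  = 12.37 L/h


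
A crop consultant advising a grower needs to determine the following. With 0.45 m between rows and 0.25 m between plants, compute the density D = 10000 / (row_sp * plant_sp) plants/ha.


D = 10000 / (row_sp * plant_sp)
  = 10000 / (0.45 * 0.25)
  = 10000 / 0.1125
  = 88888.89 plants/ha


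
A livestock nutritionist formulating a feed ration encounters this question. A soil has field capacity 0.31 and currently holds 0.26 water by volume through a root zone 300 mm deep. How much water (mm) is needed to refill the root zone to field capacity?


SMD = (FC - theta) * D
    = (0.31 - 0.26) * 300
    = 0.050 * 300
    = 15 mm


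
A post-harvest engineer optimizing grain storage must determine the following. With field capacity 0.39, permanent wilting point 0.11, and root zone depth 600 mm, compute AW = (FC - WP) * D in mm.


AW = (FC - WP) * D
   = (0.39 - 0.11) * 600
   = 0.28 * 600
   = 168 mm


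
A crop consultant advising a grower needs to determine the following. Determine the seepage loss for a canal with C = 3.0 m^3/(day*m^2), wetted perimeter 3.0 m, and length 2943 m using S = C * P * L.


S = C * P * L
  = 3.0 * 3.0 * 2943
  = 26487 m^3/day


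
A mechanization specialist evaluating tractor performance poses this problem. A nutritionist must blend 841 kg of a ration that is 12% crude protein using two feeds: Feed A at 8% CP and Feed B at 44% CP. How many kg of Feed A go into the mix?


parts_A = CP_b - target = 44 - 12 = 32
parts_B = target - CP_a = 12 - 8 = 4
total_parts = 32 + 4 = 36
Feed A = 841 * 32 / 36 = 747.56 kg
Feed B = 841 * 4 / 36 = 93.44 kg

747.56 kg


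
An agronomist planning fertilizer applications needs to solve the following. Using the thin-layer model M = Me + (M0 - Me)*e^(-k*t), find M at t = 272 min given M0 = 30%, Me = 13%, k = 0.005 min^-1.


M = Me + (M0 - Me) * e^(-k*t)
  = 13 + (30 - 13) * e^(-0.005*272)
  = 13 + 17 * e^(-1.360)
  = 13 + 17 * 0.25666
  = 13 + 4.3632
  = 17.36%


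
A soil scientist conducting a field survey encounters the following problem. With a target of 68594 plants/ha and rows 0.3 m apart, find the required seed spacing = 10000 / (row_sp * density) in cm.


spacing = 10000 / (row_sp * density)
        = 10000 / (0.3 * 68594)
        = 10000 / 20578.20
        = 0.48595 m = 48.60 cm


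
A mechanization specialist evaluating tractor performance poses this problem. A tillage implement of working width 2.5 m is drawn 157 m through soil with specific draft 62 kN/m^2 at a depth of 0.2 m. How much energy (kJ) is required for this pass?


E = k * d * w * L
  = 62 * 0.2 * 2.5 * 157
  = 4867 kJ


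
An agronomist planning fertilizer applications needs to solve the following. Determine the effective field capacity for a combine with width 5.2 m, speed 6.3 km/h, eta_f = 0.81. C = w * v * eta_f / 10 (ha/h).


C = w * v * eta_f / 10
  = 5.2 * 6.3 * 0.81 / 10
  = 26.54 / 10
  = 2.65 ha/h


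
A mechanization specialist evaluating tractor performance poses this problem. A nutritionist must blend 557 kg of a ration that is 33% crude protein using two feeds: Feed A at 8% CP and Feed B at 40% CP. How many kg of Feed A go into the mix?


parts_A = CP_b - target = 40 - 33 = 7
parts_B = target - CP_a = 33 - 8 = 25
total_parts = 7 + 25 = 32
Feed A = 557 * 7 / 32 = 121.84 kg
Feed B = 557 * 25 / 32 = 435.16 kg

121.84 kg


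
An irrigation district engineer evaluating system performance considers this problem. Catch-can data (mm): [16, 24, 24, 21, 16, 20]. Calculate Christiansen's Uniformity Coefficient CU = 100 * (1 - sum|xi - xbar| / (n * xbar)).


xbar = 121 / 6 = 20.167
sum|xi - xbar| = 17
CU = 100 * (1 - 17 / (6 * 20.167))
   = 100 * (1 - 0.1405)
   = 85.95%


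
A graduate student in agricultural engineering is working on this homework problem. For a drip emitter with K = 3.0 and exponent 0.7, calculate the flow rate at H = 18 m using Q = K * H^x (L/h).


Q = K * H^x
  = 3.0 * 18^0.7
  = 3.0 * 7.5629
  = 22.69 L/h


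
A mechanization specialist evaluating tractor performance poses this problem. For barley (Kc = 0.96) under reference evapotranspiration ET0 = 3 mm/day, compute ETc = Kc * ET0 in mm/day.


ETc = Kc * ET0
    = 0.96 * 3
    = 2.88 mm/day


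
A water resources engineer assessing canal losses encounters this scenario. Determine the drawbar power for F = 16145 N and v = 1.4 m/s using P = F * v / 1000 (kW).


P = F * v / 1000
  = 16145 * 1.4 / 1000
  = 22603 / 1000
  = 22.60 kW


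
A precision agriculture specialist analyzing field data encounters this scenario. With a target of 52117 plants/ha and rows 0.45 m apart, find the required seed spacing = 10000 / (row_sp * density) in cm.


spacing = 10000 / (row_sp * density)
        = 10000 / (0.45 * 52117)
        = 10000 / 23452.65
        = 0.42639 m = 42.64 cm


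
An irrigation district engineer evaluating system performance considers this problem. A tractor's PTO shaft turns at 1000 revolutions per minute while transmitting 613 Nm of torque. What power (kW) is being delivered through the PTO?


P = 2*pi*n*T / 60000
  = 2*pi * 1000 * 613 / 60000
  = 3851592.59 / 60000
  = 64.19 kW


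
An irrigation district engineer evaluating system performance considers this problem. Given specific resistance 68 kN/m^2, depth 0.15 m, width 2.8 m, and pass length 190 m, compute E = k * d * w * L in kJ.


E = k * d * w * L
  = 68 * 0.15 * 2.8 * 190
  = 5426.40 kJ


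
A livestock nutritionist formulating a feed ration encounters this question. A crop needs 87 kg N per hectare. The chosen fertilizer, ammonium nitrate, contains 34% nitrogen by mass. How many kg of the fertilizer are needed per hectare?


Rate = N_required / (N_content / 100)
     = 87 / (34 / 100)
     = 87 / 0.34
     = 255.88 kg/ha


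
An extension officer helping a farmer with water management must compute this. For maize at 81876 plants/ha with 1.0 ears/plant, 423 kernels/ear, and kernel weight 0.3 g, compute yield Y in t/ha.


Y = density * ears * kernels * kw
  = 81876 * 1.0 * 423 * 0.3 g/ha
  = 10390064.40 g/ha
  = 10390.06 kg/ha = 10.39 t/ha


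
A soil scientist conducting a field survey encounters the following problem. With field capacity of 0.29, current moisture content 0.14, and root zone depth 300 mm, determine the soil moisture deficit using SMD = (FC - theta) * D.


SMD = (FC - theta) * D
    = (0.29 - 0.14) * 300
    = 0.150 * 300
    = 45 mm


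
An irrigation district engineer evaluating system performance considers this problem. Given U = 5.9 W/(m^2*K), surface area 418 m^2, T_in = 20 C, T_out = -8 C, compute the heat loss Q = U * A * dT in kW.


dT = 20 - (-8) = 28 K
Q = U * A * dT
  = 5.9 * 418 * 28
  = 69053.60 W = 69.05 kW


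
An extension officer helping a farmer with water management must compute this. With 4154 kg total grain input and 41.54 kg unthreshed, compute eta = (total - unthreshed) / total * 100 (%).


eta = (total - unthreshed) / total * 100
    = (4154 - 41.54) / 4154 * 100
    = 4112.46 / 4154 * 100
    = 99%


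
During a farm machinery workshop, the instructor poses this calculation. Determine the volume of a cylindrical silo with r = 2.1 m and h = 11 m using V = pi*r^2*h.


V = pi * r^2 * h
  = pi * 2.1^2 * 11
  = pi * 4.41 * 11
  = 152.40 m^3


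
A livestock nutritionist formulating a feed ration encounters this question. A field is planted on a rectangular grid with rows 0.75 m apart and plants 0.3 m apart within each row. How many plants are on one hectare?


D = 10000 / (row_sp * plant_sp)
  = 10000 / (0.75 * 0.3)
  = 10000 / 0.2250
  = 44444.44 plants/ha


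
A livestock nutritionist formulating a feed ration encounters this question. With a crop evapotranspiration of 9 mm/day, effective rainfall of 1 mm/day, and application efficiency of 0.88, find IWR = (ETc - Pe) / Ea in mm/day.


IWR = (ETc - Pe) / Ea
    = (9 - 1) / 0.88
    = 8 / 0.88
    = 9.09 mm/day


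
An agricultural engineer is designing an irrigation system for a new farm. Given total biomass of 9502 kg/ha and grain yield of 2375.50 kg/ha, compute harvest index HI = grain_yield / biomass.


HI = grain_yield / biomass
   = 2375.50 / 9502
   = 0.25


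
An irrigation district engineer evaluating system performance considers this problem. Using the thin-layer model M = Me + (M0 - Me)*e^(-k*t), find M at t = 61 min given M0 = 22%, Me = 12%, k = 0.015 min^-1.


M = Me + (M0 - Me) * e^(-k*t)
  = 12 + (22 - 12) * e^(-0.015*61)
  = 12 + 10 * e^(-0.915)
  = 12 + 10 * 0.40052
  = 12 + 4.0052
  = 16.01%


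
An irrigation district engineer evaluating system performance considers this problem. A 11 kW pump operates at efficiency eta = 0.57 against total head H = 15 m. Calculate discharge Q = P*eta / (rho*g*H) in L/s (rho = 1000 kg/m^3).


Q = (P * 1000 * eta) / (rho * g * H)
  = (11 * 1000 * 0.57) / (1000 * 9.81 * 15)
  = 6270 / 147150
  = 0.04261 m^3/s = 42.61 L/s


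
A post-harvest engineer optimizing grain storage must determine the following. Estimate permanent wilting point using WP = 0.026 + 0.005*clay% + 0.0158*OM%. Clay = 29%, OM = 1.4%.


WP = 0.026 + 0.005*29 + 0.0158*1.4
   = 0.026 + 0.1450 + 0.0221
   = 0.1931


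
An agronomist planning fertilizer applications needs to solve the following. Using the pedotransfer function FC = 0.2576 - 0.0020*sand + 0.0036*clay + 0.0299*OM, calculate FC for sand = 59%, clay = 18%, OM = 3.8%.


FC = 0.2576 - 0.0020*59 + 0.0036*18 + 0.0299*3.8
   = 0.2576 - 0.1180 + 0.0648 + 0.1136
   = 0.3180


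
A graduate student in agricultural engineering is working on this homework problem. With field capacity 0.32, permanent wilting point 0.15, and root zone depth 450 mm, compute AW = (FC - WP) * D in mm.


AW = (FC - WP) * D
   = (0.32 - 0.15) * 450
   = 0.17 * 450
   = 76.50 mm


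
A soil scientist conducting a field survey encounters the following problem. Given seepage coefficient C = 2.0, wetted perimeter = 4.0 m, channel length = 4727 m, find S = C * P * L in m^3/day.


S = C * P * L
  = 2.0 * 4.0 * 4727
  = 37816 m^3/day


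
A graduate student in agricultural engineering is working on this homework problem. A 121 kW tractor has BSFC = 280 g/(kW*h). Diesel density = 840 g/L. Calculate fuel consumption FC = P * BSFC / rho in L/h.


FC = P * BSFC / rho_fuel
   = 121 * 280 / 840
   = 33880 / 840
   = 40.33 L/h


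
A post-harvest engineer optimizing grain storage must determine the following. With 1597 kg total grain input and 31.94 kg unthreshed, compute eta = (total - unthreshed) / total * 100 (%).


eta = (total - unthreshed) / total * 100
    = (1597 - 31.94) / 1597 * 100
    = 1565.06 / 1597 * 100
    = 98%


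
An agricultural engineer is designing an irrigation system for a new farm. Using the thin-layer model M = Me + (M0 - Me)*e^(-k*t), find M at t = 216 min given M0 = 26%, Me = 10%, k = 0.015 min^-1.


M = Me + (M0 - Me) * e^(-k*t)
  = 10 + (26 - 10) * e^(-0.015*216)
  = 10 + 16 * e^(-3.240)
  = 10 + 16 * 0.03916
  = 10 + 0.6266
  = 10.63%


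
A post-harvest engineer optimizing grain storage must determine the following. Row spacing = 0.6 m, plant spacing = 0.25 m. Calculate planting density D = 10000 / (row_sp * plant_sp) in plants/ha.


D = 10000 / (row_sp * plant_sp)
  = 10000 / (0.6 * 0.25)
  = 10000 / 0.1500
  = 66666.67 plants/ha


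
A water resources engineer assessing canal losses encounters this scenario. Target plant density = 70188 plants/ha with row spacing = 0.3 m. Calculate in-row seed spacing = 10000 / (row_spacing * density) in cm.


spacing = 10000 / (row_sp * density)
        = 10000 / (0.3 * 70188)
        = 10000 / 21056.40
        = 0.47491 m = 47.49 cm


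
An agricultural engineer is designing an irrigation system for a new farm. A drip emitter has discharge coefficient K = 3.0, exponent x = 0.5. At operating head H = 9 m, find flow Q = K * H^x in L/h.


Q = K * H^x
  = 3.0 * 9^0.5
  = 3.0 * 3
  = 9 L/h


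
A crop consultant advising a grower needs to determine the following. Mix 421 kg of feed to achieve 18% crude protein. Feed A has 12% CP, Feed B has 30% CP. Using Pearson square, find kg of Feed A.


parts_A = CP_b - target = 30 - 18 = 12
parts_B = target - CP_a = 18 - 12 = 6
total_parts = 12 + 6 = 18
Feed A = 421 * 12 / 18 = 280.67 kg
Feed B = 421 * 6 / 18 = 140.33 kg

280.67 kg


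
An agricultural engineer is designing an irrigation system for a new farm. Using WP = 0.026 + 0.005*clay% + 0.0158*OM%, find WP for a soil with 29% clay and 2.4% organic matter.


WP = 0.026 + 0.005*29 + 0.0158*2.4
   = 0.026 + 0.1450 + 0.0379
   = 0.2089


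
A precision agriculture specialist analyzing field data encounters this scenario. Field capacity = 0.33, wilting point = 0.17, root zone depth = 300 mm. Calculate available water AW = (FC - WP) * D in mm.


AW = (FC - WP) * D
   = (0.33 - 0.17) * 300
   = 0.16 * 300
   = 48 mm


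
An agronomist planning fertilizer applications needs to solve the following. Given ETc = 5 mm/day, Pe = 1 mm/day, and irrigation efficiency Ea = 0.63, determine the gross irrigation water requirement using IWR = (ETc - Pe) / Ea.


IWR = (ETc - Pe) / Ea
    = (5 - 1) / 0.63
    = 4 / 0.63
    = 6.35 mm/day


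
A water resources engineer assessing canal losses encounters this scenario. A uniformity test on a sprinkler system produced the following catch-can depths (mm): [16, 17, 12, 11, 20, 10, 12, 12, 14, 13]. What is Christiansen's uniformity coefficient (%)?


xbar = 137 / 10 = 13.700
sum|xi - xbar| = 24.400
CU = 100 * (1 - 24.400 / (10 * 13.700))
   = 100 * (1 - 0.1781)
   = 82.19%


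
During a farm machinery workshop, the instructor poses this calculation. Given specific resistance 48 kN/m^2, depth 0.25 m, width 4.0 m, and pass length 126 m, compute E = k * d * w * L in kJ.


E = k * d * w * L
  = 48 * 0.25 * 4.0 * 126
  = 6048 kJ


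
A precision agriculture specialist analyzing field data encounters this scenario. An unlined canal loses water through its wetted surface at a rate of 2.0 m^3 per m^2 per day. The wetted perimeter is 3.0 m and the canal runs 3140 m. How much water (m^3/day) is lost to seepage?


S = C * P * L
  = 2.0 * 3.0 * 3140
  = 18840 m^3/day


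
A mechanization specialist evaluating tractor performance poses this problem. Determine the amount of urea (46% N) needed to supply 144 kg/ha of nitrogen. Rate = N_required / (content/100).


Rate = N_required / (N_content / 100)
     = 144 / (46 / 100)
     = 144 / 0.46
     = 313.04 kg/ha


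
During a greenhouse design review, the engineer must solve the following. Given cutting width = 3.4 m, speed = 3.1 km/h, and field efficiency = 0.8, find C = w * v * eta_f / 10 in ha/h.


C = w * v * eta_f / 10
  = 3.4 * 3.1 * 0.8 / 10
  = 8.43 / 10
  = 0.84 ha/h


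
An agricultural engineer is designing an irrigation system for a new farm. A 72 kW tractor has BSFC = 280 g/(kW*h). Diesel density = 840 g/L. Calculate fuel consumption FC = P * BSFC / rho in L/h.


FC = P * BSFC / rho_fuel
   = 72 * 280 / 840
   = 20160 / 840
   = 24 L/h


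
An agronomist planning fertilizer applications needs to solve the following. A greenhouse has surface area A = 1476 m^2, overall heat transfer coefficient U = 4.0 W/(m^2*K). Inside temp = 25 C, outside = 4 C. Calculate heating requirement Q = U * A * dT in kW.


dT = 25 - (4) = 21 K
Q = U * A * dT
  = 4.0 * 1476 * 21
  = 123984 W = 123.98 kW


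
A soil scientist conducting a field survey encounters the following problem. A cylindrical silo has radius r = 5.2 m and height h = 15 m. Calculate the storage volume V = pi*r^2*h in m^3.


V = pi * r^2 * h
  = pi * 5.2^2 * 15
  = pi * 27.04 * 15
  = 1274.23 m^3


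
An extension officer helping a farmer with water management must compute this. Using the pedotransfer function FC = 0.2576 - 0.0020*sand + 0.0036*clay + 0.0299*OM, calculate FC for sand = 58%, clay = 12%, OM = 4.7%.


FC = 0.2576 - 0.0020*58 + 0.0036*12 + 0.0299*4.7
   = 0.2576 - 0.1160 + 0.0432 + 0.1405
   = 0.3253


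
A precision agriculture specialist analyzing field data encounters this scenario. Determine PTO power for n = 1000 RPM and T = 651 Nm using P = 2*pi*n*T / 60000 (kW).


P = 2*pi*n*T / 60000
  = 2*pi * 1000 * 651 / 60000
  = 4090353.63 / 60000
  = 68.17 kW


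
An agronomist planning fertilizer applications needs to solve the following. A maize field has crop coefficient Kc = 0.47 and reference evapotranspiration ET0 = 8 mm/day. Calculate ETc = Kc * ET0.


ETc = Kc * ET0
    = 0.47 * 8
    = 3.76 mm/day


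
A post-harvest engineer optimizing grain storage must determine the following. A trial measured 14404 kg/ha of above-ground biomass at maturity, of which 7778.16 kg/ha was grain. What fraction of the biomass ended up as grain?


HI = grain_yield / biomass
   = 7778.16 / 14404
   = 0.54


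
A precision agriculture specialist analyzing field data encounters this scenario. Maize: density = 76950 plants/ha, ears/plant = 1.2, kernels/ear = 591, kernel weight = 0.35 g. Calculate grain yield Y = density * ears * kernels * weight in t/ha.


Y = density * ears * kernels * kw
  = 76950 * 1.2 * 591 * 0.35 g/ha
  = 19100529 g/ha
  = 19100.53 kg/ha = 19.10 t/ha


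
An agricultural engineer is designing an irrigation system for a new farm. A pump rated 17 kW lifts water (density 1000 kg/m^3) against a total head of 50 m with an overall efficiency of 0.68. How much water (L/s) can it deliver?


Q = (P * 1000 * eta) / (rho * g * H)
  = (17 * 1000 * 0.68) / (1000 * 9.81 * 50)
  = 11560 / 490500
  = 0.02357 m^3/s = 23.57 L/s


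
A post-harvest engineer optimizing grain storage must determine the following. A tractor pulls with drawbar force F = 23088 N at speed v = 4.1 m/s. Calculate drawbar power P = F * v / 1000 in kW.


P = F * v / 1000
  = 23088 * 4.1 / 1000
  = 94660.80 / 1000
  = 94.66 kW


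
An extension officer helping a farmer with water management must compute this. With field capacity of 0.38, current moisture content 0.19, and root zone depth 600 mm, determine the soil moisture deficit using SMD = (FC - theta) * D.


SMD = (FC - theta) * D
    = (0.38 - 0.19) * 600
    = 0.190 * 600
    = 114 mm


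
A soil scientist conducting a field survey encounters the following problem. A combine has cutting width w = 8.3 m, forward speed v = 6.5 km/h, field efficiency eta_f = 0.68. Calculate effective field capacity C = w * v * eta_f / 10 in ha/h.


C = w * v * eta_f / 10
  = 8.3 * 6.5 * 0.68 / 10
  = 36.69 / 10
  = 3.67 ha/h


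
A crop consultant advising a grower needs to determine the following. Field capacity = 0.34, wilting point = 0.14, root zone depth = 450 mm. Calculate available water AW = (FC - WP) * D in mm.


AW = (FC - WP) * D
   = (0.34 - 0.14) * 450
   = 0.20 * 450
   = 90 mm


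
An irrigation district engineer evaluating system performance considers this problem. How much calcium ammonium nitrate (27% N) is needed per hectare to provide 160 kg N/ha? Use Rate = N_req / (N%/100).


Rate = N_required / (N_content / 100)
     = 160 / (27 / 100)
     = 160 / 0.27
     = 592.59 kg/ha


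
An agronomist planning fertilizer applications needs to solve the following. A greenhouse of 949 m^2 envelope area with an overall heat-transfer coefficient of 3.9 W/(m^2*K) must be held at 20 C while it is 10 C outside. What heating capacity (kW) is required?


dT = 20 - (10) = 10 K
Q = U * A * dT
  = 3.9 * 949 * 10
  = 37011 W = 37.01 kW


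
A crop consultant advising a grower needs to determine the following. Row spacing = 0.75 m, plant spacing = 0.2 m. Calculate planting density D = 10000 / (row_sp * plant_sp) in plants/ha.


D = 10000 / (row_sp * plant_sp)
  = 10000 / (0.75 * 0.2)
  = 10000 / 0.1500
  = 66666.67 plants/ha


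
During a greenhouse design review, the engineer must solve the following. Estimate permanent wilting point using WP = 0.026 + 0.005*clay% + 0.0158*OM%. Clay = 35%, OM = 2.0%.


WP = 0.026 + 0.005*35 + 0.0158*2.0
   = 0.026 + 0.1750 + 0.0316
   = 0.2326


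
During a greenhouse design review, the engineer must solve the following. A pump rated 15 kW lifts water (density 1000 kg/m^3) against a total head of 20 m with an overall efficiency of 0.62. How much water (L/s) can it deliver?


Q = (P * 1000 * eta) / (rho * g * H)
  = (15 * 1000 * 0.62) / (1000 * 9.81 * 20)
  = 9300 / 196200
  = 0.04740 m^3/s = 47.40 L/s


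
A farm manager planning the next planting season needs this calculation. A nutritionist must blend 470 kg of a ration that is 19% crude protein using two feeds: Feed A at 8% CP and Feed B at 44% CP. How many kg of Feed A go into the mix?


parts_A = CP_b - target = 44 - 19 = 25
parts_B = target - CP_a = 19 - 8 = 11
total_parts = 25 + 11 = 36
Feed A = 470 * 25 / 36 = 326.39 kg
Feed B = 470 * 11 / 36 = 143.61 kg

326.39 kg


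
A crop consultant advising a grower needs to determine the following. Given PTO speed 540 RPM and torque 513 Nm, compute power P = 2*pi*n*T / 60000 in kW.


P = 2*pi*n*T / 60000
  = 2*pi * 540 * 513 / 60000
  = 1740567.99 / 60000
  = 29.01 kW


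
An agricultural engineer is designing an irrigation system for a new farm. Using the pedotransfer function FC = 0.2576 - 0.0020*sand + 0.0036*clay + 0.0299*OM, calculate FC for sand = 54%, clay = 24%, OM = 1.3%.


FC = 0.2576 - 0.0020*54 + 0.0036*24 + 0.0299*1.3
   = 0.2576 - 0.1080 + 0.0864 + 0.0389
   = 0.2749


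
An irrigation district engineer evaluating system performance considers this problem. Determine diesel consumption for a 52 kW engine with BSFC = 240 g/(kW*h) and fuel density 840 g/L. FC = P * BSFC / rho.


FC = P * BSFC / rho_fuel
   = 52 * 240 / 840
   = 12480 / 840
   = 14.86 L/h


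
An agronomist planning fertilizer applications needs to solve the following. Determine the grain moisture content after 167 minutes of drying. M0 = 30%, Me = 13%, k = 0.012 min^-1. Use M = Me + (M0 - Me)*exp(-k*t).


M = Me + (M0 - Me) * e^(-k*t)
  = 13 + (30 - 13) * e^(-0.012*167)
  = 13 + 17 * e^(-2.004)
  = 13 + 17 * 0.13480
  = 13 + 2.2915
  = 15.29%


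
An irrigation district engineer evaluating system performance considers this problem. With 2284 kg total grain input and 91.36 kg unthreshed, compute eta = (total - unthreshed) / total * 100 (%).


eta = (total - unthreshed) / total * 100
    = (2284 - 91.36) / 2284 * 100
    = 2192.64 / 2284 * 100
    = 96%


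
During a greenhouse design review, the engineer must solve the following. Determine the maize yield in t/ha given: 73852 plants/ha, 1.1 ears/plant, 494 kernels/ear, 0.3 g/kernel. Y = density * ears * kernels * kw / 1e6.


Y = density * ears * kernels * kw
  = 73852 * 1.1 * 494 * 0.3 g/ha
  = 12039353.04 g/ha
  = 12039.35 kg/ha = 12.04 t/ha


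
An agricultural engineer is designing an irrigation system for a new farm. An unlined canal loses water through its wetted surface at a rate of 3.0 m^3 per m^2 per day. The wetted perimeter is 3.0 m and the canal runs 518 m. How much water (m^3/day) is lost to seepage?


S = C * P * L
  = 3.0 * 3.0 * 518
  = 4662 m^3/day


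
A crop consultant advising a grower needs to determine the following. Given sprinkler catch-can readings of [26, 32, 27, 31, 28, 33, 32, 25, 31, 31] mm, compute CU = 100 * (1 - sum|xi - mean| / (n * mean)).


xbar = 296 / 10 = 29.600
sum|xi - xbar| = 24.800
CU = 100 * (1 - 24.800 / (10 * 29.600))
   = 100 * (1 - 0.0838)
   = 91.62%


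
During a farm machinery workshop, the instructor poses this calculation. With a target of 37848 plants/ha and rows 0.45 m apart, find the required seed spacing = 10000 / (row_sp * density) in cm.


spacing = 10000 / (row_sp * density)
        = 10000 / (0.45 * 37848)
        = 10000 / 17031.60
        = 0.58714 m = 58.71 cm


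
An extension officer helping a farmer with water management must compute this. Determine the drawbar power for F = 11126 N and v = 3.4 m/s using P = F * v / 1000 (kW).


P = F * v / 1000
  = 11126 * 3.4 / 1000
  = 37828.40 / 1000
  = 37.83 kW


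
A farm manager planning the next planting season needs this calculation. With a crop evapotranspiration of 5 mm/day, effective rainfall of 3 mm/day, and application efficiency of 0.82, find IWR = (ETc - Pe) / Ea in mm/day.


IWR = (ETc - Pe) / Ea
    = (5 - 3) / 0.82
    = 2 / 0.82
    = 2.44 mm/day


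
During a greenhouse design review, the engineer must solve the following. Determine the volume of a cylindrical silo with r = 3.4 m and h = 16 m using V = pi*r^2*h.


V = pi * r^2 * h
  = pi * 3.4^2 * 16
  = pi * 11.56 * 16
  = 581.07 m^3


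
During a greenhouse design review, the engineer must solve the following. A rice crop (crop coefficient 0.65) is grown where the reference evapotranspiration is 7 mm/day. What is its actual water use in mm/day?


ETc = Kc * ET0
    = 0.65 * 7
    = 4.55 mm/day


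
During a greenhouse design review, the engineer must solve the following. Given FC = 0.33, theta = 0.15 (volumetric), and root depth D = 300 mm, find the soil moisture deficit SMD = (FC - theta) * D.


SMD = (FC - theta) * D
    = (0.33 - 0.15) * 300
    = 0.180 * 300
    = 54 mm


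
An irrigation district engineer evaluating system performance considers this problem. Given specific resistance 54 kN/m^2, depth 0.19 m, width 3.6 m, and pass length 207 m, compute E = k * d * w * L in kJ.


E = k * d * w * L
  = 54 * 0.19 * 3.6 * 207
  = 7645.75 kJ


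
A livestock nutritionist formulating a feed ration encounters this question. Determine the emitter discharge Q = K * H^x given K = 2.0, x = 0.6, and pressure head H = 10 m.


Q = K * H^x
  = 2.0 * 10^0.6
  = 2.0 * 3.9811
  = 7.96 L/h


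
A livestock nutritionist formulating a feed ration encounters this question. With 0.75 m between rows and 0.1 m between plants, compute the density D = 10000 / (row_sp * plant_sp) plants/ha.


D = 10000 / (row_sp * plant_sp)
  = 10000 / (0.75 * 0.1)
  = 10000 / 0.0750
  = 133333.33 plants/ha


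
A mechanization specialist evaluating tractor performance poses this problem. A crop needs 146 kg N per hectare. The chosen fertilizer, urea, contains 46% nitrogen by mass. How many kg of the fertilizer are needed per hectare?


Rate = N_required / (N_content / 100)
     = 146 / (46 / 100)
     = 146 / 0.46
     = 317.39 kg/ha


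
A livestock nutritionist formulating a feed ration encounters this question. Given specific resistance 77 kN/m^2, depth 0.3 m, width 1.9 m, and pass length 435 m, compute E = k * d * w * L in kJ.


E = k * d * w * L
  = 77 * 0.3 * 1.9 * 435
  = 19092.15 kJ


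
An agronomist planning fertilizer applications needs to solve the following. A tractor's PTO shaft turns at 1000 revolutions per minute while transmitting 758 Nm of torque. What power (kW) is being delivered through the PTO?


P = 2*pi*n*T / 60000
  = 2*pi * 1000 * 758 / 60000
  = 4762654.46 / 60000
  = 79.38 kW


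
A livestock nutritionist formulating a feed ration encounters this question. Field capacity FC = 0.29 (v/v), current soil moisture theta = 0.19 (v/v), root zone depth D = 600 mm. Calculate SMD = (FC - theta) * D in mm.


SMD = (FC - theta) * D
    = (0.29 - 0.19) * 600
    = 0.100 * 600
    = 60 mm


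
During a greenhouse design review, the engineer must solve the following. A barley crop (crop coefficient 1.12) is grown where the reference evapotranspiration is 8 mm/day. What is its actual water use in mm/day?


ETc = Kc * ET0
    = 1.12 * 8
    = 8.96 mm/day


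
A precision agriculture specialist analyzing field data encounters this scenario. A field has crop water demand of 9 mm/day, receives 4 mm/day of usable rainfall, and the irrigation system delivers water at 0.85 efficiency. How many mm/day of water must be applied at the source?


IWR = (ETc - Pe) / Ea
    = (9 - 4) / 0.85
    = 5 / 0.85
    = 5.88 mm/day


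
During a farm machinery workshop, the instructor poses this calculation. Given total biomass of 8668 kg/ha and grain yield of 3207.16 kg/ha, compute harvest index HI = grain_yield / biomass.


HI = grain_yield / biomass
   = 3207.16 / 8668
   = 0.37


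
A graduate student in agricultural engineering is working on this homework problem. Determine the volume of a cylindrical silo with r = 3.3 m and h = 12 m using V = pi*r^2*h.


V = pi * r^2 * h
  = pi * 3.3^2 * 12
  = pi * 10.89 * 12
  = 410.54 m^3


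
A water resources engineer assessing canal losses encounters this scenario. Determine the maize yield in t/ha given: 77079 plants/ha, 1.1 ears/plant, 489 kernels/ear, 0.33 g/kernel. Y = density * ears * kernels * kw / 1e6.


Y = density * ears * kernels * kw
  = 77079 * 1.1 * 489 * 0.33 g/ha
  = 13682062.05 g/ha
  = 13682.06 kg/ha = 13.68 t/ha


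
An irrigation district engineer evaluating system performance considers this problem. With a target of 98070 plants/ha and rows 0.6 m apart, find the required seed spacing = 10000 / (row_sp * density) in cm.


spacing = 10000 / (row_sp * density)
        = 10000 / (0.6 * 98070)
        = 10000 / 58842
        = 0.16995 m = 16.99 cm


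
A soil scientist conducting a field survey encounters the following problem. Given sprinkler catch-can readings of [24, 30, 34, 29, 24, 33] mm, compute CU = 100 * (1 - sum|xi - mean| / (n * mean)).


xbar = 174 / 6 = 29
sum|xi - xbar| = 20
CU = 100 * (1 - 20 / (6 * 29))
   = 100 * (1 - 0.1149)
   = 88.51%


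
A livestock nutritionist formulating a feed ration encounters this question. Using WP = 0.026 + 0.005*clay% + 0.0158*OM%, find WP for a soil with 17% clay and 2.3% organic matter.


WP = 0.026 + 0.005*17 + 0.0158*2.3
   = 0.026 + 0.0850 + 0.0363
   = 0.1473


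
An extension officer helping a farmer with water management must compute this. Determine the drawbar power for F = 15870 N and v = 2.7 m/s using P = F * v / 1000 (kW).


P = F * v / 1000
  = 15870 * 2.7 / 1000
  = 42849 / 1000
  = 42.85 kW


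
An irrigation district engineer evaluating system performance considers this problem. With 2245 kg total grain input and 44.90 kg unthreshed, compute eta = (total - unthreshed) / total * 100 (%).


eta = (total - unthreshed) / total * 100
    = (2245 - 44.90) / 2245 * 100
    = 2200.10 / 2245 * 100
    = 98%


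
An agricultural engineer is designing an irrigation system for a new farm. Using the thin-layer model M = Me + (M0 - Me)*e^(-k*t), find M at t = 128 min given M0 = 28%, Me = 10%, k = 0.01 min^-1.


M = Me + (M0 - Me) * e^(-k*t)
  = 10 + (28 - 10) * e^(-0.01*128)
  = 10 + 18 * e^(-1.280)
  = 10 + 18 * 0.27804
  = 10 + 5.0047
  = 15.00%


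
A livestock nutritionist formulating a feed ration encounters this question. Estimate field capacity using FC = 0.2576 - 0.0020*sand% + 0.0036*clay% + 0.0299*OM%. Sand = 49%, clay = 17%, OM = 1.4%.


FC = 0.2576 - 0.0020*49 + 0.0036*17 + 0.0299*1.4
   = 0.2576 - 0.0980 + 0.0612 + 0.0419
   = 0.2627


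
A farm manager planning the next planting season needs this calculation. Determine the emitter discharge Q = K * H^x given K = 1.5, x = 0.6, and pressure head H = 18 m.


Q = K * H^x
  = 1.5 * 18^0.6
  = 1.5 * 5.6645
  = 8.50 L/h


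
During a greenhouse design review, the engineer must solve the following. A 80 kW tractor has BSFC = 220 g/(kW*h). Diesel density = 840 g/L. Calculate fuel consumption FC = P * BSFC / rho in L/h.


FC = P * BSFC / rho_fuel
   = 80 * 220 / 840
   = 17600 / 840
   = 20.95 L/h


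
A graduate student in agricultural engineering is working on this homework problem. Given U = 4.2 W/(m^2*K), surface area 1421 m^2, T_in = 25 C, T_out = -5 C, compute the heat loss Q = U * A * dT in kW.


dT = 25 - (-5) = 30 K
Q = U * A * dT
  = 4.2 * 1421 * 30
  = 179046 W = 179.05 kW


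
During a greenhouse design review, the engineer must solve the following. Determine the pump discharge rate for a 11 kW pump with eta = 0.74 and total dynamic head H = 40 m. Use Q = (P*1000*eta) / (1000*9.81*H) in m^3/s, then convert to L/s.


Q = (P * 1000 * eta) / (rho * g * H)
  = (11 * 1000 * 0.74) / (1000 * 9.81 * 40)
  = 8140 / 392400
  = 0.02074 m^3/s = 20.74 L/s


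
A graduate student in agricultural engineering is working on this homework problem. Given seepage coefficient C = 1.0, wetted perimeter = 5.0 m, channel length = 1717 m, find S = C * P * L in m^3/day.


S = C * P * L
  = 1.0 * 5.0 * 1717
  = 8585 m^3/day


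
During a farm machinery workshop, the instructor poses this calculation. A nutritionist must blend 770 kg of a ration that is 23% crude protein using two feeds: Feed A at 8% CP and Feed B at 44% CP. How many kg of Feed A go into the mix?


parts_A = CP_b - target = 44 - 23 = 21
parts_B = target - CP_a = 23 - 8 = 15
total_parts = 21 + 15 = 36
Feed A = 770 * 21 / 36 = 449.17 kg
Feed B = 770 * 15 / 36 = 320.83 kg

449.17 kg


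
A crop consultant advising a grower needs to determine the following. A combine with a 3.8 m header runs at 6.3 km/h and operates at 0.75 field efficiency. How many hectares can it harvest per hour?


C = w * v * eta_f / 10
  = 3.8 * 6.3 * 0.75 / 10
  = 17.96 / 10
  = 1.80 ha/h


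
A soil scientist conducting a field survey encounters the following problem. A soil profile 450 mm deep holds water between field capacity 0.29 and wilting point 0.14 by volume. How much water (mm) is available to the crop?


AW = (FC - WP) * D
   = (0.29 - 0.14) * 450
   = 0.15 * 450
   = 67.50 mm


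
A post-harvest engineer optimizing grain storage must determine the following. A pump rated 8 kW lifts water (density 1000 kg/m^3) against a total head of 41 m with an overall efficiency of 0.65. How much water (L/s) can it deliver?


Q = (P * 1000 * eta) / (rho * g * H)
  = (8 * 1000 * 0.65) / (1000 * 9.81 * 41)
  = 5200 / 402210
  = 0.01293 m^3/s = 12.93 L/s


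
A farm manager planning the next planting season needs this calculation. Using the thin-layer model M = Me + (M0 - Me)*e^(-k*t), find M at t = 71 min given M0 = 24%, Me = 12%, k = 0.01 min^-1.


M = Me + (M0 - Me) * e^(-k*t)
  = 12 + (24 - 12) * e^(-0.01*71)
  = 12 + 12 * e^(-0.710)
  = 12 + 12 * 0.49164
  = 12 + 5.8997
  = 17.90%


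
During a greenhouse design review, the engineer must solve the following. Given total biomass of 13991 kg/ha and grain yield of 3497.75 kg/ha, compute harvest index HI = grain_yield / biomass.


HI = grain_yield / biomass
   = 3497.75 / 13991
   = 0.25


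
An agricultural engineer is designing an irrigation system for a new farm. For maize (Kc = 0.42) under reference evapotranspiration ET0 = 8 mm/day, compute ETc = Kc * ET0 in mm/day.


ETc = Kc * ET0
    = 0.42 * 8
    = 3.36 mm/day


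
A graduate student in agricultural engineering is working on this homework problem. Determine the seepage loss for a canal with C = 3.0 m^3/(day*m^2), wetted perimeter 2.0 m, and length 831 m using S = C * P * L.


S = C * P * L
  = 3.0 * 2.0 * 831
  = 4986 m^3/day
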